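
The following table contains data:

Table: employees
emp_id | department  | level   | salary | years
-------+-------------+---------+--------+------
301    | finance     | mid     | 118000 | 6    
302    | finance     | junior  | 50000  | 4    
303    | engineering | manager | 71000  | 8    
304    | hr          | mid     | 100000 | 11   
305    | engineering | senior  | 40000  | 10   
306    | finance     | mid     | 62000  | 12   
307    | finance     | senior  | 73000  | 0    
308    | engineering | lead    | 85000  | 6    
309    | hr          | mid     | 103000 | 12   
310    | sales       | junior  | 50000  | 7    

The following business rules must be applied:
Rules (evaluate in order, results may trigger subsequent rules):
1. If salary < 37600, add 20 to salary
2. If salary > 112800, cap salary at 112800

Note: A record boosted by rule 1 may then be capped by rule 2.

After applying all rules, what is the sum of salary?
746800

Step 1: Apply rule 1 to records with salary < 37600
  - 0 records get bonus of 20
  - Of these, 0 records then exceed 112800 and get capped
Step 2: Apply rule 2 to records with salary > 112800
  - 1 records (original) are capped
Step 3: Calculate final sum = 746800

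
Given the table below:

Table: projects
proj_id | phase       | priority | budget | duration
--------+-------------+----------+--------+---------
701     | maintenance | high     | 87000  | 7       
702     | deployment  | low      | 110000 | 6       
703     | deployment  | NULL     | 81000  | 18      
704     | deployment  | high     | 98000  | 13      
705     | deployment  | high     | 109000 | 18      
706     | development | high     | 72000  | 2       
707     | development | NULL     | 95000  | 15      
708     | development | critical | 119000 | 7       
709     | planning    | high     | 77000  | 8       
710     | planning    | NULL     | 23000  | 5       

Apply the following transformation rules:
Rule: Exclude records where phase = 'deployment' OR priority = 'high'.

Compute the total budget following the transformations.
237000

Step 1: Find records where phase = 'deployment' OR priority = 'high'
Step 2: 7 records match, summing to 634000
Step 3: Original sum: 871000
Step 4: Remaining sum = 871000 - 634000 = 237000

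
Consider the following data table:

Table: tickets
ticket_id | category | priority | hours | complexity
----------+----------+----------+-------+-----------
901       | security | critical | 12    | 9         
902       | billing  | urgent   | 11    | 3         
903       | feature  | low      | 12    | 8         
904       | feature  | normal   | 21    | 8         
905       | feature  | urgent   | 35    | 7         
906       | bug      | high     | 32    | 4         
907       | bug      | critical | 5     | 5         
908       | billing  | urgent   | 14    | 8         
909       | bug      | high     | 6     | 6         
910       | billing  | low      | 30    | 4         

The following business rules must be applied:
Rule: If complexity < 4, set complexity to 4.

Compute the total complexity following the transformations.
63

Step 1: 1 records have complexity < 4
Step 2: These records originally summed to 3
Step 3: After setting to minimum: 1 × 4 = 4
Step 4: Unaffected records sum: 59
Step 5: Final sum = 4 + 59 = 63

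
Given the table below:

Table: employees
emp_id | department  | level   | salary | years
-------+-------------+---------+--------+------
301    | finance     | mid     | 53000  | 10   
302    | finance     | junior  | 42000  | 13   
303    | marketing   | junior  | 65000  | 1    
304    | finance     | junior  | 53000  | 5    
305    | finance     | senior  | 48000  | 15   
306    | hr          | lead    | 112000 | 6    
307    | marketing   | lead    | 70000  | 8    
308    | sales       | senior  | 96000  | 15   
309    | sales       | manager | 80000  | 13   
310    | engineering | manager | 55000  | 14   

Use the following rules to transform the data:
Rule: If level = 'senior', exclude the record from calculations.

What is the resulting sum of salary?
530000

Step 1: Identify records where level = 'senior'
Step 2: The excluded records sum to 144000
Step 3: Original total salary = 674000
Step 4: Remaining total = 674000 - 144000 = 530000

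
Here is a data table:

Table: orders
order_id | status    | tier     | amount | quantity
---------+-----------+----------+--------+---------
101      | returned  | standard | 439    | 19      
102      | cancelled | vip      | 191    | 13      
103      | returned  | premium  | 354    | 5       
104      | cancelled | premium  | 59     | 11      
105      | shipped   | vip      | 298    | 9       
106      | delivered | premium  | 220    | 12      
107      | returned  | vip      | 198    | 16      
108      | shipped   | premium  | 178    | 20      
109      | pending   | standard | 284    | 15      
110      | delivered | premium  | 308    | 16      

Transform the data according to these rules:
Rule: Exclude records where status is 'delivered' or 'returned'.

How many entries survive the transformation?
5

Step 1: Count records to exclude
  - 2 (delivered) + 3 (returned) = 5 records
Step 2: Total records: 10
Step 3: Remaining = 10 - 5 = 5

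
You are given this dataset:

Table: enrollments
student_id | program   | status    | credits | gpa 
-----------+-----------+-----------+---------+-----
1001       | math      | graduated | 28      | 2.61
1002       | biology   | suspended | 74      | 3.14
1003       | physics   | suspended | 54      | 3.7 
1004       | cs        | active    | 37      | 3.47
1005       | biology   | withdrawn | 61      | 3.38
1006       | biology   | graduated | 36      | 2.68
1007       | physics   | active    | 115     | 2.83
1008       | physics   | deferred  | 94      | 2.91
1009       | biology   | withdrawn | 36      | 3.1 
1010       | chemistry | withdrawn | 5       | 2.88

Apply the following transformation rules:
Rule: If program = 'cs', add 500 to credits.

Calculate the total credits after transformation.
1040

Step 1: Count records where program = 'cs': 1
Step 2: Total bonus added: 1 × 500 = 500
Step 3: Original sum of credits: 540
Step 4: Final sum = 540 + 500 = 1040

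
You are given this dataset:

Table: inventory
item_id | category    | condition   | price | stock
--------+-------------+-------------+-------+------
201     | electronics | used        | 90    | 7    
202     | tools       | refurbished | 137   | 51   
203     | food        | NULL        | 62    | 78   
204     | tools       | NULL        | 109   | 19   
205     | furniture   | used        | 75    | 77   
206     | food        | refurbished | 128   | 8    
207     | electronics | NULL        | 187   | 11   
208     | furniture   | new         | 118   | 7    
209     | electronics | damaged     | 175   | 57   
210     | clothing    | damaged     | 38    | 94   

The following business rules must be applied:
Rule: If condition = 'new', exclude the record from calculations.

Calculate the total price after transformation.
1001

Step 1: Identify records where condition = 'new'
Step 2: The excluded records sum to 118
Step 3: Original total price = 1119
Step 4: Remaining total = 1119 - 118 = 1001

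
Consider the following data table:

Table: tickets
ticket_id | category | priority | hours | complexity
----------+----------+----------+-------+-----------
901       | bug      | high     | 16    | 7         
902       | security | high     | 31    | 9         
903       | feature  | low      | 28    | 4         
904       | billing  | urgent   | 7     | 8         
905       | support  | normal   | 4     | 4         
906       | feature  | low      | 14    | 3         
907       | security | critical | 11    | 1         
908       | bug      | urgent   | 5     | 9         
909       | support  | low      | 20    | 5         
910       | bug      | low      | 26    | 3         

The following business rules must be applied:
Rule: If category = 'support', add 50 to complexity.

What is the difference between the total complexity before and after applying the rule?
100

Step 1: Original sum of complexity = 53
Step 2: 2 records have category = 'support'
Step 3: Each affected record changes by 50
Step 4: Total change = 2 × 50 = 100
Step 5: New sum = 53 + 100 = 153
Step 6: Difference = |153 - 53| = 100
        (Sum increased by 100)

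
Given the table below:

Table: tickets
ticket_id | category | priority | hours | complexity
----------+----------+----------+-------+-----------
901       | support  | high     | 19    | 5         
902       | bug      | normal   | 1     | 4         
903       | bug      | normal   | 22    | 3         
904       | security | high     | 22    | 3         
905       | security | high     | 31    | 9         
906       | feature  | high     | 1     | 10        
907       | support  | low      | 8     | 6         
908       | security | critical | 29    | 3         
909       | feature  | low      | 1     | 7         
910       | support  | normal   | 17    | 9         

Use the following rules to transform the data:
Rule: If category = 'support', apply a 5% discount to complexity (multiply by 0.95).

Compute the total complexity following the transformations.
58.0

Step 1: Records with category = 'support' have total complexity = 20
Step 2: Apply multiplier: 20 × 0.95 = 19.0
Step 3: Other records total: 39
Step 4: Final sum = 19.0 + 39 = 58.0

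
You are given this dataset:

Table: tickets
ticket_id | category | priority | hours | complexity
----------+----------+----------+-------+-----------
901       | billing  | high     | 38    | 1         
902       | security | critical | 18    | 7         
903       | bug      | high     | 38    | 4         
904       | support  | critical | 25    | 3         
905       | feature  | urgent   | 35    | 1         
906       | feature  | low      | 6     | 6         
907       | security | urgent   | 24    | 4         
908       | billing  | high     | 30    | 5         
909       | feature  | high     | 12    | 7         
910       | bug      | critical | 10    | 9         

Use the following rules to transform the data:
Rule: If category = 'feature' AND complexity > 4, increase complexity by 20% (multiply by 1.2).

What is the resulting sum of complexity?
49.6

Step 1: Find records where category = 'feature' AND complexity > 4
Step 2: 2 records match, summing to 13
Step 3: After multiplier: 13 × 1.2 = 15.6
Step 4: Unaffected records sum: 34
Step 5: Final sum = 15.6 + 34 = 49.6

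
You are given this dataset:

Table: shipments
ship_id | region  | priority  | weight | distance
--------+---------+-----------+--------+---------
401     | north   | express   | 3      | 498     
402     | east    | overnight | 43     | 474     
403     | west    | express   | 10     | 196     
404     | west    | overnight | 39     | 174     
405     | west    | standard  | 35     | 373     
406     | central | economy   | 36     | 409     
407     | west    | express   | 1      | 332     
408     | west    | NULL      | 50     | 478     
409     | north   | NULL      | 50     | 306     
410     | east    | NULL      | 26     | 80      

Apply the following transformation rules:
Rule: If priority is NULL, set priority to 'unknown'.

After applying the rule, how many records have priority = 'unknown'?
3

Step 1: Count records where priority IS NULL
Step 2: Found 3 records with NULL priority
Step 3: These records will have priority set to 'unknown'
Step 4: Records already having priority = 'unknown': 0
Step 5: Answer: 3 + 0 = 3 records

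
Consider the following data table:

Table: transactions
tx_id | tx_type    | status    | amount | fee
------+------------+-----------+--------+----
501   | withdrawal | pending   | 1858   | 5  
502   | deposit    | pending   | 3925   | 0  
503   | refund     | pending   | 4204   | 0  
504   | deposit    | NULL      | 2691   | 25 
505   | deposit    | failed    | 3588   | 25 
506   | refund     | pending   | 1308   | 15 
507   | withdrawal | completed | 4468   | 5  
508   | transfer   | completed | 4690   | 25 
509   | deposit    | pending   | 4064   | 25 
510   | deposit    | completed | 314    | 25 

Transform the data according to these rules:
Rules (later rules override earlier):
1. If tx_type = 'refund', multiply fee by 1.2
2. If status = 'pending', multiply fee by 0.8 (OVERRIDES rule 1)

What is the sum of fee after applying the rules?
141.0

Step 1: Rule 2 takes priority for records with status = 'pending'
  - 5 records: 45 × 0.8 = 36.0
Step 2: Rule 1 applies to remaining records with tx_type = 'refund'
  - 0 records: 0 × 1.2 = 0.0
Step 3: Other records unchanged: 105
Step 4: Final sum = 36.0 + 0.0 + 105 = 141.0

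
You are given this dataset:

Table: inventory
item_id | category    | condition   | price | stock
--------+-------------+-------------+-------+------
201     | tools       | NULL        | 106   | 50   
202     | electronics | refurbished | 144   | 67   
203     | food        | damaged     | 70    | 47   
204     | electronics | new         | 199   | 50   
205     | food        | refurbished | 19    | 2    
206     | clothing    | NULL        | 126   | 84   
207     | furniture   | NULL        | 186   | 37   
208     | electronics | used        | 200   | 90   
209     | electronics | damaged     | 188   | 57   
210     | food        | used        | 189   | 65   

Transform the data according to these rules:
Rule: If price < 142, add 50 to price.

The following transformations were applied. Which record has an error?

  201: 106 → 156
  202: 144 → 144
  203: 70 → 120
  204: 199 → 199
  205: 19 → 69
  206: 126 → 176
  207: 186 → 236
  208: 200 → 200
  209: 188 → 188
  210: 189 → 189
Record 207 has an error. The correct transformed value should be 186, not 236.

Step 1: Check each record against the rule
Step 2: Record 207 has price = 186
Step 3: Since 186 >= 142, the bonus should not have been applied
Step 4: Correct value = 186, but claimed value = 236
Conclusion: Record 207 has the error.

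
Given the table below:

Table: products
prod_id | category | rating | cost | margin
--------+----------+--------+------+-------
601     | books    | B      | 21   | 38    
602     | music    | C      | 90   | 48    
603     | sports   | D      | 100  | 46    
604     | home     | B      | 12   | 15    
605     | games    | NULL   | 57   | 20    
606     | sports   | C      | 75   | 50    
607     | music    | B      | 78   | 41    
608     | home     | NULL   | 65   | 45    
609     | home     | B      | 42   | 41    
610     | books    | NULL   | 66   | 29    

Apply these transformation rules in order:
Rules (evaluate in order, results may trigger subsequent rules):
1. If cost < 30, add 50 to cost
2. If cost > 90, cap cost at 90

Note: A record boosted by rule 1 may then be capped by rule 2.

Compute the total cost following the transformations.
696

Step 1: Apply rule 1 to records with cost < 30
  - 2 records get bonus of 50
  - Of these, 0 records then exceed 90 and get capped
Step 2: Apply rule 2 to records with cost > 90
  - 1 records (original) are capped
Step 3: Calculate final sum = 696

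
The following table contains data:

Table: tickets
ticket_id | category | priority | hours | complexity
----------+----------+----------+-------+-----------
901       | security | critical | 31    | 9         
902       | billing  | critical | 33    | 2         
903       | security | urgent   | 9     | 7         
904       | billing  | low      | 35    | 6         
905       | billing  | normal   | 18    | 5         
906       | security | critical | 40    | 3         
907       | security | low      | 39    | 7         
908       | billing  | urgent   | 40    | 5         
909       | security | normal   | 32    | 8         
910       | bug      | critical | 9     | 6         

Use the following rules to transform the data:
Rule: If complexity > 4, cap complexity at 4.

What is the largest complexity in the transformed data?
4

Step 1: Original maximum complexity = 9
Step 2: Apply cap at 4
Step 3: 8 records had complexity > 4 and were capped
Step 4: Maximum after transformation = 4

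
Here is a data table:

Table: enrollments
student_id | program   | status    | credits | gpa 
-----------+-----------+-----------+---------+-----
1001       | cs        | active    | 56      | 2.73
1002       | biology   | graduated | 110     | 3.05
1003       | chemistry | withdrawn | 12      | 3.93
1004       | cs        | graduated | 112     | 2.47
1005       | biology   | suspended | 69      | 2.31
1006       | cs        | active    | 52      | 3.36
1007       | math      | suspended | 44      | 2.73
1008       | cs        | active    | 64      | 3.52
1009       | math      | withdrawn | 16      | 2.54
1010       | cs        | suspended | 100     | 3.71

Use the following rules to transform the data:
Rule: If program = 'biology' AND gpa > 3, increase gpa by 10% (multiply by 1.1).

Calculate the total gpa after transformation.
30.66

Step 1: Find records where program = 'biology' AND gpa > 3
Step 2: 1 records match, summing to 3.05
Step 3: After multiplier: 3.05 × 1.1 = 3.35
Step 4: Unaffected records sum: 27.3
Step 5: Final sum = 3.35 + 27.3 = 30.66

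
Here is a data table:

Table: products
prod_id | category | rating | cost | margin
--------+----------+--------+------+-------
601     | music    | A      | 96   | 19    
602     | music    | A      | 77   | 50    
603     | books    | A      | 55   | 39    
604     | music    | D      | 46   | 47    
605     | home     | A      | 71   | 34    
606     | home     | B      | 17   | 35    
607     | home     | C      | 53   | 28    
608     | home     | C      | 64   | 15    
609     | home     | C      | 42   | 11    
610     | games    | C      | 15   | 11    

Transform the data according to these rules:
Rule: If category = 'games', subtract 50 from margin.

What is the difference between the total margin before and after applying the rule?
50

Step 1: Original sum of margin = 289
Step 2: 1 records have category = 'games'
Step 3: Each affected record changes by -50
Step 4: Total change = 1 × -50 = -50
Step 5: New sum = 289 + -50 = 239
Step 6: Difference = |239 - 289| = 50
        (Sum decreased by 50)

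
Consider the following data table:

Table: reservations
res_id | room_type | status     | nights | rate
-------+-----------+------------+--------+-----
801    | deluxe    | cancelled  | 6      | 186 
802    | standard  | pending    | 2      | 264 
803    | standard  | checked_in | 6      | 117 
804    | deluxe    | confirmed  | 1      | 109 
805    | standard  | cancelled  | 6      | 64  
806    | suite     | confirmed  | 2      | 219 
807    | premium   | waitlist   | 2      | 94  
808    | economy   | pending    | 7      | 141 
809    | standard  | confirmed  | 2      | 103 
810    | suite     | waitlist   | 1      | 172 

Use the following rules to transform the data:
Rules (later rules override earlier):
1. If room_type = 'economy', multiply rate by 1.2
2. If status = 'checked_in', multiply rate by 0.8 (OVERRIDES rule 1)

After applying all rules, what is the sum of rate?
1473.8

Step 1: Rule 2 takes priority for records with status = 'checked_in'
  - 1 records: 117 × 0.8 = 93.6
Step 2: Rule 1 applies to remaining records with room_type = 'economy'
  - 1 records: 141 × 1.2 = 169.2
Step 3: Other records unchanged: 1211
Step 4: Final sum = 93.6 + 169.2 + 1211 = 1473.8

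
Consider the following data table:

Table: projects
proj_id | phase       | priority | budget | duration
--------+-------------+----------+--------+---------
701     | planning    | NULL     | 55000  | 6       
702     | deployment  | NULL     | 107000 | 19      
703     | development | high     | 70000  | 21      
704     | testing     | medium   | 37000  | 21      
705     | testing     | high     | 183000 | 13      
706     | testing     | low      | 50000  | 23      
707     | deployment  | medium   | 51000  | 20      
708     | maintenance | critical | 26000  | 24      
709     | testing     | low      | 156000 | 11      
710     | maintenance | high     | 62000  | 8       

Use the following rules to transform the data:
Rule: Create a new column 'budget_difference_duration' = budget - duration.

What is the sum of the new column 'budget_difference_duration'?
796834

Step 1: For each record, compute budget - duration
Example calculations:
  55000 - 6 = 54994
  107000 - 19 = 106981
  70000 - 21 = 69979
  ...
Step 2: Sum all derived values
Step 3: Total = 796834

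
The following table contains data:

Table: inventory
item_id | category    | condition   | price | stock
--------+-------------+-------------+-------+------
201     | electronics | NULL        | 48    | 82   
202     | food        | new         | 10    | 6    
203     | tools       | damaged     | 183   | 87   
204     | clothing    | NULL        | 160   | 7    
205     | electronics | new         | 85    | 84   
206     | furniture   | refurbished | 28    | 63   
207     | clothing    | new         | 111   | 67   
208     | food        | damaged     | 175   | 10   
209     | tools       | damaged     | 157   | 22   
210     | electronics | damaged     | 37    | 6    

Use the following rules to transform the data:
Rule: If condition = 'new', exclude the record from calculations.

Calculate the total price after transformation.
788

Step 1: Identify records where condition = 'new'
Step 2: The excluded records sum to 206
Step 3: Original total price = 994
Step 4: Remaining total = 994 - 206 = 788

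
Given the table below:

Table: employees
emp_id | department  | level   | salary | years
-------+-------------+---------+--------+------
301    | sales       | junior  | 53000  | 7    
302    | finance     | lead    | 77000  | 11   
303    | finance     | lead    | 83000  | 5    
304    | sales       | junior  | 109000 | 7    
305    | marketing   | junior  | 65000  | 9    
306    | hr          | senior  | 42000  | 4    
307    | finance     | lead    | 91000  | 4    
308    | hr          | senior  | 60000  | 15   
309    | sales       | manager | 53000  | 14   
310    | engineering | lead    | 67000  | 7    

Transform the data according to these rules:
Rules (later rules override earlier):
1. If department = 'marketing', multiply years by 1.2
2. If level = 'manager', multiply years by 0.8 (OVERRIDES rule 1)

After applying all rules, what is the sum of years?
82.0

Step 1: Rule 2 takes priority for records with level = 'manager'
  - 1 records: 14 × 0.8 = 11.2
Step 2: Rule 1 applies to remaining records with department = 'marketing'
  - 1 records: 9 × 1.2 = 10.8
Step 3: Other records unchanged: 60
Step 4: Final sum = 11.2 + 10.8 + 60 = 82.0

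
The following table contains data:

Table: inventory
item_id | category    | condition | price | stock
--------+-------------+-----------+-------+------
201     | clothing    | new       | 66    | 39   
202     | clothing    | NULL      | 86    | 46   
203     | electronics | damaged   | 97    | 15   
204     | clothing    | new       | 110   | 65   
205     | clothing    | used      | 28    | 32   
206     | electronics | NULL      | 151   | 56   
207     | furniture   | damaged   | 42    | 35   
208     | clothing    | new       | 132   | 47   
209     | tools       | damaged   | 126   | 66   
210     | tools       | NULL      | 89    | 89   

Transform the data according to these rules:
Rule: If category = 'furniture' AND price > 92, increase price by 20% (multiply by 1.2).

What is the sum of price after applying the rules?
927

Step 1: Find records where category = 'furniture' AND price > 92
Step 2: 0 records match, summing to 0
Step 3: After multiplier: 0 × 1.2 = 0.0
Step 4: Unaffected records sum: 927
Step 5: Final sum = 0.0 + 927 = 927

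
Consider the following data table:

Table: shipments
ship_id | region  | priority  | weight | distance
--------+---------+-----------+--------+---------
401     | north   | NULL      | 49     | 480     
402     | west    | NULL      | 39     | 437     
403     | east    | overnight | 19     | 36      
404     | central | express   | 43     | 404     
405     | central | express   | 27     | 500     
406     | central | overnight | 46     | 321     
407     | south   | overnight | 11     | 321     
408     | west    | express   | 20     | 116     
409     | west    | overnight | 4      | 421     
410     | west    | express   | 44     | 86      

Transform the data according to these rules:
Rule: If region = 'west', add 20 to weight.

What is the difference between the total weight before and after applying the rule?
80

Step 1: Original sum of weight = 302
Step 2: 4 records have region = 'west'
Step 3: Each affected record changes by 20
Step 4: Total change = 4 × 20 = 80
Step 5: New sum = 302 + 80 = 382
Step 6: Difference = |382 - 302| = 80
        (Sum increased by 80)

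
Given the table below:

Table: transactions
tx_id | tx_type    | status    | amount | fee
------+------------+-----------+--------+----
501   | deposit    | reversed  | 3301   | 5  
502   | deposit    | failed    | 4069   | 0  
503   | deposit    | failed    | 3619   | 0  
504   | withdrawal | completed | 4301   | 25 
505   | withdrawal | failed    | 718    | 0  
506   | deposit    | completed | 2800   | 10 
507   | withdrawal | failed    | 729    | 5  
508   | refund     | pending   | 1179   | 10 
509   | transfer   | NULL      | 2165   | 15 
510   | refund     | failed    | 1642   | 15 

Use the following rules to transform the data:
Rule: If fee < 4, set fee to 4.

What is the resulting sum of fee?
97

Step 1: 3 records have fee < 4
Step 2: These records originally summed to 0
Step 3: After setting to minimum: 3 × 4 = 12
Step 4: Unaffected records sum: 85
Step 5: Final sum = 12 + 85 = 97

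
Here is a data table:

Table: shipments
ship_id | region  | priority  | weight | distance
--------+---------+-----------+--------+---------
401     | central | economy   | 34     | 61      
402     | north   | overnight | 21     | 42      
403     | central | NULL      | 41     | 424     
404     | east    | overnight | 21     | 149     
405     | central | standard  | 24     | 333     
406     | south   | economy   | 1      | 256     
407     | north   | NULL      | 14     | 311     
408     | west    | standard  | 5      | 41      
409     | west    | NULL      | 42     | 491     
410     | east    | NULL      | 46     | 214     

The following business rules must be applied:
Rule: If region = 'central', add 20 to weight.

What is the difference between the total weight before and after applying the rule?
60

Step 1: Original sum of weight = 249
Step 2: 3 records have region = 'central'
Step 3: Each affected record changes by 20
Step 4: Total change = 3 × 20 = 60
Step 5: New sum = 249 + 60 = 309
Step 6: Difference = |309 - 249| = 60
        (Sum increased by 60)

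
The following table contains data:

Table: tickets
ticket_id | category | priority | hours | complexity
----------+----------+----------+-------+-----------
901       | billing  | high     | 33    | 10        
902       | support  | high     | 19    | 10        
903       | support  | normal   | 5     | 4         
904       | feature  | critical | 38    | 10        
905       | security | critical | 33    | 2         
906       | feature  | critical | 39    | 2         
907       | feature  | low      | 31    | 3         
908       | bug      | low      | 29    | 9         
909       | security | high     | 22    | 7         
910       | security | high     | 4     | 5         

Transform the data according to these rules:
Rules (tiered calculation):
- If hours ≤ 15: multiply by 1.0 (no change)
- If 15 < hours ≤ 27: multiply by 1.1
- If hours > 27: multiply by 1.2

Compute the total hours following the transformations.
297.7

Step 1: Tier 1 (hours ≤ 15): 2 records, sum = 9 × 1.0 = 9.0
Step 2: Tier 2 (15 < hours ≤ 27): 2 records, sum = 41 × 1.1 = 45.1
Step 3: Tier 3 (hours > 27): 6 records, sum = 203 × 1.2 = 243.6
Step 4: Final sum = 9.0 + 45.1 + 243.6 = 297.7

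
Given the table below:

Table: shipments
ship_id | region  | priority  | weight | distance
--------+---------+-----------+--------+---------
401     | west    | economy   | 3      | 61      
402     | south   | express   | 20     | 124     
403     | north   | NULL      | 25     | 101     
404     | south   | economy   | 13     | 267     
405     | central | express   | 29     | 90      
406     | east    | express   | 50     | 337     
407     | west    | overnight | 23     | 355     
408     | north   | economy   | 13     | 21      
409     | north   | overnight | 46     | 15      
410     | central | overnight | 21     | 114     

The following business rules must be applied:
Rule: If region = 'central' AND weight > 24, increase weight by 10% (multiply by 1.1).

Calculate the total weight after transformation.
245.9

Step 1: Find records where region = 'central' AND weight > 24
Step 2: 1 records match, summing to 29
Step 3: After multiplier: 29 × 1.1 = 31.9
Step 4: Unaffected records sum: 214
Step 5: Final sum = 31.9 + 214 = 245.9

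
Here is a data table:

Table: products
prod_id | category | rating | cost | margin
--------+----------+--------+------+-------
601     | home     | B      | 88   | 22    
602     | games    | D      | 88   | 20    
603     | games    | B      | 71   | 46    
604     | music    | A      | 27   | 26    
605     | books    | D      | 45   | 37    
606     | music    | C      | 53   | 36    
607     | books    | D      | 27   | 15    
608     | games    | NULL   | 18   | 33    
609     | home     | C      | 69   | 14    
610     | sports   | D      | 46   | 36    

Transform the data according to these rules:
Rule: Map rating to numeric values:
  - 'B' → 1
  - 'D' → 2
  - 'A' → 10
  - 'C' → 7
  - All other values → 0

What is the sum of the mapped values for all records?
34

Step 1: Apply mapping to each record
Step 2: Count by status:
  'B': 2 records × 1 = 2
  'D': 4 records × 2 = 8
  'A': 1 records × 10 = 10
  'C': 2 records × 7 = 14
Step 3: Sum all mapped values = 34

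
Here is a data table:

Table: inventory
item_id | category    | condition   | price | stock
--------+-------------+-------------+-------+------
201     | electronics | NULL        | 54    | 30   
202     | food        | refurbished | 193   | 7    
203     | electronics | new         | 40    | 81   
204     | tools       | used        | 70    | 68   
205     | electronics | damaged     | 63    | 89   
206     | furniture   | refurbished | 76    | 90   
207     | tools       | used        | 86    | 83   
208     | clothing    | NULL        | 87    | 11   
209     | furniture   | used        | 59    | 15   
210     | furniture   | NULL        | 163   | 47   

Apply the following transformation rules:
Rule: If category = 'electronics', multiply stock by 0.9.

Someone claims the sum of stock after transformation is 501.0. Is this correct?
Yes, the result is correct.

Step 1: Calculate the correct sum after transformation
Step 2: Apply multiplier 0.9 to records where category = 'electronics'
Step 3: Correct result = 501.0
Step 4: Claimed result = 501.0
Step 5: 501.0 = 501.0 ✓
Conclusion: The claimed result is correct.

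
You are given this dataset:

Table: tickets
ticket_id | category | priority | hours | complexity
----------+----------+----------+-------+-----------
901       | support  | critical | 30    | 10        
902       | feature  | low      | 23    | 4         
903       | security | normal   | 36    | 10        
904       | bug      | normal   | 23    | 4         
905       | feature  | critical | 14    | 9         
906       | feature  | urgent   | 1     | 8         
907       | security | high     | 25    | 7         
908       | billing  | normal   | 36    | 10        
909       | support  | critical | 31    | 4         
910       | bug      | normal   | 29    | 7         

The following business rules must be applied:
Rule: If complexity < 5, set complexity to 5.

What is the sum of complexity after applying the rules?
76

Step 1: 3 records have complexity < 5
Step 2: These records originally summed to 12
Step 3: After setting to minimum: 3 × 5 = 15
Step 4: Unaffected records sum: 61
Step 5: Final sum = 15 + 61 = 76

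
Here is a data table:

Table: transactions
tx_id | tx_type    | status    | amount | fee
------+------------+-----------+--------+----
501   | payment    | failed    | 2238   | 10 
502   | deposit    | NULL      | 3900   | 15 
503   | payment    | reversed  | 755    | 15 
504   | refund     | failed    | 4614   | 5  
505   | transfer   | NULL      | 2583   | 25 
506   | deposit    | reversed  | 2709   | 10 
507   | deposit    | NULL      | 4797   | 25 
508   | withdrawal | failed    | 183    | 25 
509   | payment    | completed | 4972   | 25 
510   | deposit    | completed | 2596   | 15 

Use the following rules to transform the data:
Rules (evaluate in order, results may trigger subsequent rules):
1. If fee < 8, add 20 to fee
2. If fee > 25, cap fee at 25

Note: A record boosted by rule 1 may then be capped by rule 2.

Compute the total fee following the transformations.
190

Step 1: Apply rule 1 to records with fee < 8
  - 1 records get bonus of 20
  - Of these, 0 records then exceed 25 and get capped
Step 2: Apply rule 2 to records with fee > 25
  - 0 records (original) are capped
Step 3: Calculate final sum = 190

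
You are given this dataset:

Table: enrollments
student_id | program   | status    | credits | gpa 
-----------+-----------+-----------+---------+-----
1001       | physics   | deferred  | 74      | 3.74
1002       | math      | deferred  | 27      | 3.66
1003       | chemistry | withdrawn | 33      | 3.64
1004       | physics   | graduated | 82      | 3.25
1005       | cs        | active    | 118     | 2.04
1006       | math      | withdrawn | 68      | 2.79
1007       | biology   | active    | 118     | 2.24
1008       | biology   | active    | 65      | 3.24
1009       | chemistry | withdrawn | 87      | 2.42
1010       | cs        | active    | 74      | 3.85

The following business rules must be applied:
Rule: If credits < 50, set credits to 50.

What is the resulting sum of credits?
786

Step 1: 2 records have credits < 50
Step 2: These records originally summed to 60
Step 3: After setting to minimum: 2 × 50 = 100
Step 4: Unaffected records sum: 686
Step 5: Final sum = 100 + 686 = 786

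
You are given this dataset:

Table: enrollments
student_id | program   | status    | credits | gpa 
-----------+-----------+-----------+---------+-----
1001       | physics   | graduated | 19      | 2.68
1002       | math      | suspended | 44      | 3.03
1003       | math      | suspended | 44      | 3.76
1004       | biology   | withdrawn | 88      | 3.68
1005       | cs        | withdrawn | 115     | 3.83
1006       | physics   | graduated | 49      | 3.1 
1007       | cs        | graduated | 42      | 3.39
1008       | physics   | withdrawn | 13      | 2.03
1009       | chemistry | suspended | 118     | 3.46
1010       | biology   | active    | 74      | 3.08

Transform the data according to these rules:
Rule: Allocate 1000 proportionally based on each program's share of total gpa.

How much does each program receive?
biology: 210.99, chemistry: 107.99, cs: 225.34, math: 211.92, physics: 243.76

Step 1: Calculate total gpa = 32.04
Step 2: Calculate each program's proportion:
  biology: 6.76/32.04 = 21.10% → 210.99
  chemistry: 3.46/32.04 = 10.80% → 107.99
  cs: 7.22/32.04 = 22.53% → 225.34
  math: 6.79/32.04 = 21.19% → 211.92
  physics: 7.81/32.04 = 24.38% → 243.76
Step 3: Verify: sum of allocations ≈ 1000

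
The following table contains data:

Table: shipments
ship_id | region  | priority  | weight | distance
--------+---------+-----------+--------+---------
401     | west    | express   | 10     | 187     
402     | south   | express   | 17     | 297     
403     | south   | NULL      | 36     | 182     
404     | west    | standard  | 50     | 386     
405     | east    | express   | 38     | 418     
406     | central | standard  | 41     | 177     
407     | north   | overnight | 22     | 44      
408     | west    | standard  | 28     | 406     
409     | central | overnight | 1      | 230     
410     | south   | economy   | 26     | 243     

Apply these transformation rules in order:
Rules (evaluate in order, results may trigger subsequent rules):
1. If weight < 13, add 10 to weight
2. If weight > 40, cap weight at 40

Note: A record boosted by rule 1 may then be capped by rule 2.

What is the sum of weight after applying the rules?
278

Step 1: Apply rule 1 to records with weight < 13
  - 2 records get bonus of 10
  - Of these, 0 records then exceed 40 and get capped
Step 2: Apply rule 2 to records with weight > 40
  - 2 records (original) are capped
Step 3: Calculate final sum = 278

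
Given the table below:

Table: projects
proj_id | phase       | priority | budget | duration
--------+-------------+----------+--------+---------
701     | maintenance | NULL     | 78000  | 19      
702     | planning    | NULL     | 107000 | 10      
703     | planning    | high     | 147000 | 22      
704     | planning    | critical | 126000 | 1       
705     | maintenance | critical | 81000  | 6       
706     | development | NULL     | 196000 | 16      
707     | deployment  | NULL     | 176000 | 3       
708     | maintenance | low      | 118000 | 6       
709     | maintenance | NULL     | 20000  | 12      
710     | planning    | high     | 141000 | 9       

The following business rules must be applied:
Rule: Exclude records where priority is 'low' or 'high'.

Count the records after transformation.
7

Step 1: Count records to exclude
  - 1 (low) + 2 (high) = 3 records
Step 2: Total records: 10
Step 3: Remaining = 10 - 3 = 7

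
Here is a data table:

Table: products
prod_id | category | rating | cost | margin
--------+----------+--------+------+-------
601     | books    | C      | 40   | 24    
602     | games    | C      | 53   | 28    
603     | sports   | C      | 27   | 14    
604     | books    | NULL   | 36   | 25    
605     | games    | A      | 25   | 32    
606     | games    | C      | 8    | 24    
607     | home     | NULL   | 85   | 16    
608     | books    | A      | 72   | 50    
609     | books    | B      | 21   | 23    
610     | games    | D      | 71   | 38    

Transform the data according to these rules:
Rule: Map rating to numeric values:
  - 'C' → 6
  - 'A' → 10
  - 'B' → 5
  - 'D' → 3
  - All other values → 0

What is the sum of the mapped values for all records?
52

Step 1: Apply mapping to each record
Step 2: Count by status:
  'C': 4 records × 6 = 24
  'A': 2 records × 10 = 20
  'B': 1 records × 5 = 5
  'D': 1 records × 3 = 3
Step 3: Sum all mapped values = 52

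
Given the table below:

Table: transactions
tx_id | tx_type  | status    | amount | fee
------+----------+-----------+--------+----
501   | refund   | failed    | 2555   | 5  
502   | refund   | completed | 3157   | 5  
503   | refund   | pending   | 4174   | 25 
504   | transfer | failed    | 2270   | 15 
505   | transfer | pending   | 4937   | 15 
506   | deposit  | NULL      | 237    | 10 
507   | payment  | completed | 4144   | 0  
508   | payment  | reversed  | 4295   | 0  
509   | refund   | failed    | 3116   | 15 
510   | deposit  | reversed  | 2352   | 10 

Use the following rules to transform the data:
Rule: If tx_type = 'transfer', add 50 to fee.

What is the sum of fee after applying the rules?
200

Step 1: Count records where tx_type = 'transfer': 2
Step 2: Total bonus added: 2 × 50 = 100
Step 3: Original sum of fee: 100
Step 4: Final sum = 100 + 100 = 200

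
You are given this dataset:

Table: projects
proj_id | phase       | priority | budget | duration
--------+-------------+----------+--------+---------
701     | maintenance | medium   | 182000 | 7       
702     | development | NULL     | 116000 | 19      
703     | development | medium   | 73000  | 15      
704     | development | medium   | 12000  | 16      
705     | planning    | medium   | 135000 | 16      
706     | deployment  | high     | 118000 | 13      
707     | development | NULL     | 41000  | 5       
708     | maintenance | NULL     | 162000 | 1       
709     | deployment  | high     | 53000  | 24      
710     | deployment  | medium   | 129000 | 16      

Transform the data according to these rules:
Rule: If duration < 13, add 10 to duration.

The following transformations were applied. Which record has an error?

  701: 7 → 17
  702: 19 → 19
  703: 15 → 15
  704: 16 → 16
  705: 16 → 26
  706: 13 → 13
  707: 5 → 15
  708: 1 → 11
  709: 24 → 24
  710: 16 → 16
Record 705 has an error. The correct transformed value should be 16, not 26.

Step 1: Check each record against the rule
Step 2: Record 705 has duration = 16
Step 3: Since 16 >= 13, the bonus should not have been applied
Step 4: Correct value = 16, but claimed value = 26
Conclusion: Record 705 has the error.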